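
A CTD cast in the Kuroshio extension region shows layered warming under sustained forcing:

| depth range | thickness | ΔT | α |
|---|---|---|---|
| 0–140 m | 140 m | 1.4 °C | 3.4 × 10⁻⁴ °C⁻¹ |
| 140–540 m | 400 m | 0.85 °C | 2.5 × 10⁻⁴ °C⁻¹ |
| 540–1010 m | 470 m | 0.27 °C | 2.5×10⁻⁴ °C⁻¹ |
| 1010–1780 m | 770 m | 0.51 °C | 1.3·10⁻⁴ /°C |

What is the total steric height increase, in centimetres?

Layer 1: 3.4×10⁻⁴ × 1.4 × 140 = 0.06664 m
400 × 0.85 × 2.5×10⁻⁴ = 0.08500 m
2.5×10⁻⁴ × 470 × 0.27 = 0.031725 m
770 × 1.3×10⁻⁴ × 0.51 = 0.051051 m
Δh = 0.06664 + 0.08500 + 0.031725 + 0.051051 = 0.234416 m ≈ 23.4 cm

Δh ≈ 23.4 cm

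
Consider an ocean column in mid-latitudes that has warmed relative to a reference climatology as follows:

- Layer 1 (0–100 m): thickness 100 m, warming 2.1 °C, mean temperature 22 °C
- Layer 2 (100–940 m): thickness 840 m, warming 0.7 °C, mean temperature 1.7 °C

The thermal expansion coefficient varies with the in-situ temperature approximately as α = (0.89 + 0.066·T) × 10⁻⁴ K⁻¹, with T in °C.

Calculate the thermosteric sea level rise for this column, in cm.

about 11 cm

Layer 1: α = (0.89 + 0.066×22)×10⁻⁴ = 2.342×10⁻⁴ K⁻¹
Layer 2: α = (0.89 + 0.066×1.7)×10⁻⁴ = 1.0022×10⁻⁴ K⁻¹
2.1 × 2.342×10⁻⁴ × 100 = 0.049182 m
Layer 2: 0.7 × 840 × 1.0022×10⁻⁴ = 0.05892936 m
Δh = 0.049182 + 0.05892936 = 0.10811136 m ≈ 11 cm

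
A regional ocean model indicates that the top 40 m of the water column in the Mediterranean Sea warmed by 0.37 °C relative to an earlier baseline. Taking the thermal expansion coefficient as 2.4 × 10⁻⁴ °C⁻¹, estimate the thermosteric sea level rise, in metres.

0.00355 m

Δh = αΔT·H = 2.4×10⁻⁴ × 0.37 × 40 = 0.003552 m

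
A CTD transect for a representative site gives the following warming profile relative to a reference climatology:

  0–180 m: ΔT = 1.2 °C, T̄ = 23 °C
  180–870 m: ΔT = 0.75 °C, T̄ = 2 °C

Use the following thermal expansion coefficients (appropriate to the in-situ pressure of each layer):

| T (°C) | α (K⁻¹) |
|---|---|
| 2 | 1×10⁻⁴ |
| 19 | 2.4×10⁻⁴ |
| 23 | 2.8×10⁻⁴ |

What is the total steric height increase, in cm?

11.2 cm of thermosteric rise

Layer 1 at 23 °C → α = 2.8×10⁻⁴ K⁻¹
Layer 2 at 2 °C → α = 1×10⁻⁴ K⁻¹
0–180 m: 2.8×10⁻⁴ × 180 × 1.2 = 0.06048 m
Layer 2: 1×10⁻⁴ × 0.75 × 690 = 0.05175 m
Δh = 0.06048 + 0.05175 = 0.11223 m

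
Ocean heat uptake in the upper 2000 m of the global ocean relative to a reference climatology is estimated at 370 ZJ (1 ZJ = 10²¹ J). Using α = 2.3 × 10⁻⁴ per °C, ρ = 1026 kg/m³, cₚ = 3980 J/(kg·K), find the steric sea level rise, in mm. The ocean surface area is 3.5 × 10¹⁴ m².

Per unit area: Q = 370×10²¹ / (3.5×10¹⁴) ≈ 1.057×10⁹ J/m²
Δh = αQ/(ρcₚ) = 2.3×10⁻⁴ × 1.057×10⁹ / (1026 × 3980) ≈ 0.059535 m

60 mm of thermosteric rise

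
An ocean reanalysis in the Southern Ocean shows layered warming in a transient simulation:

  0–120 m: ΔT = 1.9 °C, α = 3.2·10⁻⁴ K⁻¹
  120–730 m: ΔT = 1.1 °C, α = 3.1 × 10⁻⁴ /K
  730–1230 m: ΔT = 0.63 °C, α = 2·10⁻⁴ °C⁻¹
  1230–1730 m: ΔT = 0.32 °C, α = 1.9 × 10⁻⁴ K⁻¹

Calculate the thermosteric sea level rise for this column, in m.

about 0.374 m

Layer 1: 3.2×10⁻⁴ × 1.9 × 120 = 0.07296 m
Layer 2: 1.1 × 610 × 3.1×10⁻⁴ = 0.20801 m
2×10⁻⁴ × 0.63 × 500 = 0.06300 m
0.32 × 1.9×10⁻⁴ × 500 = 0.03040 m
Δh = 0.07296 + 0.20801 + 0.06300 + 0.03040 = 0.37437 m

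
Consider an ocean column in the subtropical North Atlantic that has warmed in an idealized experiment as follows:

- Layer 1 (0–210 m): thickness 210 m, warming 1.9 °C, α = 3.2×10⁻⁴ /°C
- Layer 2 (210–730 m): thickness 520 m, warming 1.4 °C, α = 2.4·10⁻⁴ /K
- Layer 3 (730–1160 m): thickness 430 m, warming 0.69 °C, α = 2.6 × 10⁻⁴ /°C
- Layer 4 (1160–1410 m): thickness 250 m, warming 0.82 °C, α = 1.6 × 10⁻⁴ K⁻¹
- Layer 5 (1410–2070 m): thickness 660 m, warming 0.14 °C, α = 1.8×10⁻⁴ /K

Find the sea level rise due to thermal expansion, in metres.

Layer 1: 210 × 3.2×10⁻⁴ × 1.9 = 0.12768 m
210–730 m: 1.4 × 2.4×10⁻⁴ × 520 = 0.17472 m
0.69 × 2.6×10⁻⁴ × 430 = 0.077142 m
1.6×10⁻⁴ × 250 × 0.82 = 0.03280 m
0.14 × 660 × 1.8×10⁻⁴ = 0.016632 m
Δh = 0.12768 + 0.17472 + 0.077142 + 0.03280 + 0.016632 = 0.428974 m ≈ 0.429 m

about 0.429 m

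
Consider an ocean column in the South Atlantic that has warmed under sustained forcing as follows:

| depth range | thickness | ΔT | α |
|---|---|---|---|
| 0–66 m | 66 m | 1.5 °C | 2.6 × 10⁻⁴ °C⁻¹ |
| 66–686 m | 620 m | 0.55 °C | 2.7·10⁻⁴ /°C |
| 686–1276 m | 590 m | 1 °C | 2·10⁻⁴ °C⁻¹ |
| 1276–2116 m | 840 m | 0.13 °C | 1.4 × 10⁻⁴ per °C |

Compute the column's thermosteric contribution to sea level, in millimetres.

1.5 × 2.6×10⁻⁴ × 66 = 0.02574 m
Layer 2: 2.7×10⁻⁴ × 620 × 0.55 = 0.09207 m
686–1276 m: 1 × 2×10⁻⁴ × 590 = 0.11800 m
Layer 4: 840 × 0.13 × 1.4×10⁻⁴ = 0.015288 m
Δh = 0.02574 + 0.09207 + 0.11800 + 0.015288 = 0.251098 m ≈ 250 mm

about 250 mm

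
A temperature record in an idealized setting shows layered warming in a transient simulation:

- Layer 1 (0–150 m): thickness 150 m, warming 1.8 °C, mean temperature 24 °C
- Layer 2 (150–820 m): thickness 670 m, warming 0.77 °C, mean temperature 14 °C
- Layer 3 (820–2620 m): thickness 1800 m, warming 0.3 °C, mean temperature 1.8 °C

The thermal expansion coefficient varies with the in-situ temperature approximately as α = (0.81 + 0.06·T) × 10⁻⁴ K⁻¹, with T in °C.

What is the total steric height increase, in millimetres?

Layer 1: α = (0.81 + 0.06×24)×10⁻⁴ = 2.25×10⁻⁴ K⁻¹
Layer 2: α = (0.81 + 0.06×14)×10⁻⁴ = 1.65×10⁻⁴ K⁻¹
Layer 3: α = (0.81 + 0.06×1.8)×10⁻⁴ = 0.918×10⁻⁴ K⁻¹
2.25×10⁻⁴ × 150 × 1.8 = 0.06075 m
1.65×10⁻⁴ × 0.77 × 670 = 0.0851235 m
Layer 3: 0.3 × 1800 × 0.918×10⁻⁴ = 0.049572 m
Δh = 0.06075 + 0.0851235 + 0.049572 = 0.1954455 m ≈ 195 mm

Δh = 195 mm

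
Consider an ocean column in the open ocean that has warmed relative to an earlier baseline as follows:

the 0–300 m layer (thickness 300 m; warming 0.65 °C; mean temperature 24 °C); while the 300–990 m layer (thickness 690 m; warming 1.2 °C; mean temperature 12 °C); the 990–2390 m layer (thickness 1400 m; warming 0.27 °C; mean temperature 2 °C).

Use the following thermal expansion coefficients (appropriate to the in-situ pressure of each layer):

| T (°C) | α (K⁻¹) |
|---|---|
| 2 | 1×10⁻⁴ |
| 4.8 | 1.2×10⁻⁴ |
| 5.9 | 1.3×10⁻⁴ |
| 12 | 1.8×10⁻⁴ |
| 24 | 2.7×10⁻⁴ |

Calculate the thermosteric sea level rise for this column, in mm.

239 mm of thermosteric rise

Layer 1 at 24 °C → α = 2.7×10⁻⁴ K⁻¹
Layer 2 at 12 °C → α = 1.8×10⁻⁴ K⁻¹
Layer 3 at 2 °C → α = 1×10⁻⁴ K⁻¹
0–300 m: 2.7×10⁻⁴ × 0.65 × 300 = 0.05265 m
690 × 1.8×10⁻⁴ × 1.2 = 0.14904 m
Layer 3: 1×10⁻⁴ × 1400 × 0.27 = 0.03780 m
Δh = 0.05265 + 0.14904 + 0.03780 = 0.23949 m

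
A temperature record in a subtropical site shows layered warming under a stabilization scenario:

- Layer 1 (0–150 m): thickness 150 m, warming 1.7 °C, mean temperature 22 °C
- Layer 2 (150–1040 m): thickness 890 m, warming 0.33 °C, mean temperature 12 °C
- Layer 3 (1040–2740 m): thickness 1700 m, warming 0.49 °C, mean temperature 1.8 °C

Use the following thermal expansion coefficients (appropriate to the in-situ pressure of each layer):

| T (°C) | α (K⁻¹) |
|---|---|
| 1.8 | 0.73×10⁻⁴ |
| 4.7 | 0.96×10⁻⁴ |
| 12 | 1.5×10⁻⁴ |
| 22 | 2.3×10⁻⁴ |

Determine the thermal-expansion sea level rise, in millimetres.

164 mm

Layer 1 at 22 °C → α = 2.3×10⁻⁴ K⁻¹
Layer 2 at 12 °C → α = 1.5×10⁻⁴ K⁻¹
Layer 3 at 1.8 °C → α = 0.73×10⁻⁴ K⁻¹
2.3×10⁻⁴ × 150 × 1.7 = 0.05865 m
Layer 2: 1.5×10⁻⁴ × 0.33 × 890 = 0.044055 m
0.73×10⁻⁴ × 0.49 × 1700 = 0.060809 m
Δh = 0.05865 + 0.044055 + 0.060809 = 0.163514 m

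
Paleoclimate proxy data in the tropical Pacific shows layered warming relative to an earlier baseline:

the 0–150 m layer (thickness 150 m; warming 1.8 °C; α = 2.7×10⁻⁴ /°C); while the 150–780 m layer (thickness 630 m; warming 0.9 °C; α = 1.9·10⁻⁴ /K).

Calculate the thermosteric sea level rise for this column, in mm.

1.8 × 150 × 2.7×10⁻⁴ = 0.07290 m
630 × 0.9 × 1.9×10⁻⁴ = 0.10773 m
Δh = 0.07290 + 0.10773 = 0.18063 m ≈ 180 mm

180 mm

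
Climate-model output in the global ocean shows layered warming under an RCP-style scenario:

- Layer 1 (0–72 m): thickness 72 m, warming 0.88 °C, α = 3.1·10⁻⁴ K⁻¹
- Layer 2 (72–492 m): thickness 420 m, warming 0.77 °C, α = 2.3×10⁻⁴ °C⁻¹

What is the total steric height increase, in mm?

94 mm of thermosteric rise

0–72 m: 72 × 3.1×10⁻⁴ × 0.88 = 0.0196416 m
Layer 2: 2.3×10⁻⁴ × 420 × 0.77 = 0.074382 m
Δh = 0.0196416 + 0.074382 = 0.0940236 m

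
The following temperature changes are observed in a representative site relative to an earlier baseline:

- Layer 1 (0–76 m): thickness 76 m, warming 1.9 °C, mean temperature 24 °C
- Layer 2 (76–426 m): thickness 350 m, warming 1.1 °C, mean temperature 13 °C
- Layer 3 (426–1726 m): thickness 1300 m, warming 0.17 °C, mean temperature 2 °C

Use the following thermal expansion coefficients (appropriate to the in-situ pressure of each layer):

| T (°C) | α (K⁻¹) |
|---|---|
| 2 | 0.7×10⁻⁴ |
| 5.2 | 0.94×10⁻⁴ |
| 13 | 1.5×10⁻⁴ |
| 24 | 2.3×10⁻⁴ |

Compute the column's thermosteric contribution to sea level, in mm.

106 mm

Layer 1 at 24 °C → α = 2.3×10⁻⁴ K⁻¹
Layer 2 at 13 °C → α = 1.5×10⁻⁴ K⁻¹
Layer 3 at 2 °C → α = 0.7×10⁻⁴ K⁻¹
0–76 m: 2.3×10⁻⁴ × 76 × 1.9 = 0.033212 m
1.1 × 350 × 1.5×10⁻⁴ = 0.05775 m
1300 × 0.17 × 0.7×10⁻⁴ = 0.01547 m
Δh = 0.033212 + 0.05775 + 0.01547 = 0.106432 m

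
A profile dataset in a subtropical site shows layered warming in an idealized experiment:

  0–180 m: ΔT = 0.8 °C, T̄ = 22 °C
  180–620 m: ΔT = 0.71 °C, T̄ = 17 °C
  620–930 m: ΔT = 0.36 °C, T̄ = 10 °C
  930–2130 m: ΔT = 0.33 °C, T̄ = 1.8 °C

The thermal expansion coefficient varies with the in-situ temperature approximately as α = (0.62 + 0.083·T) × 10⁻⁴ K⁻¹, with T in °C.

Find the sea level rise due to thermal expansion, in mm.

145 mm of thermosteric rise

Layer 1: α = (0.62 + 0.083×22)×10⁻⁴ = 2.446×10⁻⁴ K⁻¹
Layer 2: α = (0.62 + 0.083×17)×10⁻⁴ = 2.031×10⁻⁴ K⁻¹
Layer 3: α = (0.62 + 0.083×10)×10⁻⁴ = 1.45×10⁻⁴ K⁻¹
Layer 4: α = (0.62 + 0.083×1.8)×10⁻⁴ = 0.7694×10⁻⁴ K⁻¹
0–180 m: 0.8 × 2.446×10⁻⁴ × 180 = 0.0352224 m
Layer 2: 440 × 2.031×10⁻⁴ × 0.71 = 0.06344844 m
620–930 m: 0.36 × 1.45×10⁻⁴ × 310 = 0.016182 m
Layer 4: 0.33 × 1200 × 0.7694×10⁻⁴ = 0.03046824 m
Δh = 0.0352224 + 0.06344844 + 0.016182 + 0.03046824 = 0.14532108 m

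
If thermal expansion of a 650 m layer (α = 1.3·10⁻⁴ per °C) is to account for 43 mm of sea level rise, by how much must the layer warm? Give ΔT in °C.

about 0.51 °C

ΔT = Δh/(αH) = 0.043 / (1.3×10⁻⁴ × 650) ≈ 0.5089 °C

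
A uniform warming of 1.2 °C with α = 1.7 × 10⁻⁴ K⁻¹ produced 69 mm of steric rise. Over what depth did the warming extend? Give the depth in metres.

H ≈ 338 m

H = Δh/(αΔT) = 0.069 / (1.7×10⁻⁴ × 1.2) ≈ 338.2 m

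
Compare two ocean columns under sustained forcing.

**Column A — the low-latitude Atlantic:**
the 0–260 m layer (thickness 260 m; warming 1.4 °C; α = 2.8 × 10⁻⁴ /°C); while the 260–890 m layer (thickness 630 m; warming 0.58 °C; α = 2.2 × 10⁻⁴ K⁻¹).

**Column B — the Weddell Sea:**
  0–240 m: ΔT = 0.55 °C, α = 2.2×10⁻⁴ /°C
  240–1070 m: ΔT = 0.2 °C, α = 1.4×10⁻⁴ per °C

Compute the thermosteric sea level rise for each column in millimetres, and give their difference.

A 1.4 × 2.8×10⁻⁴ × 260 = 0.10192 m
A 0.58 × 2.2×10⁻⁴ × 630 = 0.080388 m
A total: 0.182308 m
B 240 × 0.55 × 2.2×10⁻⁴ = 0.02904 m
B Layer 2: 830 × 0.2 × 1.4×10⁻⁴ = 0.02324 m
B total: 0.05228 m
Difference: 0.182308 − 0.05228 = 0.130028 m

Δh_A ≈ 180 mm, Δh_B ≈ 52 mm; difference ≈ 130 mm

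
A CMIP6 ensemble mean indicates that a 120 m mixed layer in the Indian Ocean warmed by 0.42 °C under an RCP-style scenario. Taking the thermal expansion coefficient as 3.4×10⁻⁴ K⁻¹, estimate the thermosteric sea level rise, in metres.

Δh = αΔT·H = 3.4×10⁻⁴ × 0.42 × 120 = 0.017136 m

0.017 m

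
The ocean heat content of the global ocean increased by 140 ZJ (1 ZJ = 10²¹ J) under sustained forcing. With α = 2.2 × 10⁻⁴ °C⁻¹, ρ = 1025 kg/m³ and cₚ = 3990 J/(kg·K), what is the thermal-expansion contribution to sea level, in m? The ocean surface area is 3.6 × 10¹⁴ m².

Δh ≈ 0.021 m

Per unit area: Q = 140×10²¹ / (3.6×10¹⁴) ≈ 3.889×10⁸ J/m²
Δh = αQ/(ρcₚ) = 2.2×10⁻⁴ × 3.889×10⁸ / (1025 × 3990) ≈ 0.02092 m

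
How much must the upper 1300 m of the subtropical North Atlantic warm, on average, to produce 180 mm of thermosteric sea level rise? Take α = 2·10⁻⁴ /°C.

ΔT = Δh/(αH) = 0.18 / (2×10⁻⁴ × 1300) ≈ 0.6923 °C

0.692 °C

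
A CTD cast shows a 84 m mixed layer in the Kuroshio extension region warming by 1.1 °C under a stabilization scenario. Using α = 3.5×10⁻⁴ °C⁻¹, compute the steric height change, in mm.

Δh ≈ 32 mm

Δh = αΔT·H = 3.5×10⁻⁴ × 1.1 × 84 = 0.03234 m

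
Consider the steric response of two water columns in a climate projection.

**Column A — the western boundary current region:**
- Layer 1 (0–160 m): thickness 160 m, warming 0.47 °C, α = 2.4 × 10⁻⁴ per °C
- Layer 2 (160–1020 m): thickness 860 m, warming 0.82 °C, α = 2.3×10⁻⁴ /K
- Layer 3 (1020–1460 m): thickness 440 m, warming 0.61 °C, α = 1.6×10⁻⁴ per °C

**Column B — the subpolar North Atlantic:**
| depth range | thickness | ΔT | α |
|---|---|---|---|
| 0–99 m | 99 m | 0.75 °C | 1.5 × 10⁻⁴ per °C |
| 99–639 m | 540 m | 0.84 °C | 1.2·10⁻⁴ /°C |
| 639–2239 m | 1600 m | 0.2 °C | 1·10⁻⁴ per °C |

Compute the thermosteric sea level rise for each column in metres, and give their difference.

A: 0.223 m; B: 0.0976 m; difference 0.126 m

A 0.47 × 2.4×10⁻⁴ × 160 = 0.018048 m
A Layer 2: 0.82 × 2.3×10⁻⁴ × 860 = 0.162196 m
A Layer 3: 440 × 0.61 × 1.6×10⁻⁴ = 0.042944 m
A total: 0.223188 m
B 0–99 m: 1.5×10⁻⁴ × 0.75 × 99 = 0.0111375 m
B 1.2×10⁻⁴ × 0.84 × 540 = 0.054432 m
B Layer 3: 1×10⁻⁴ × 0.2 × 1600 = 0.03200 m
B total: 0.0975695 m
Difference: 0.223188 − 0.0975695 = 0.1256185 m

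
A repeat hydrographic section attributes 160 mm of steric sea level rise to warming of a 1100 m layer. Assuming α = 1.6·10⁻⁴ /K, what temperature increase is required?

ΔT = Δh/(αH) = 0.16 / (1.6×10⁻⁴ × 1100) ≈ 0.9091 °C

0.91 °C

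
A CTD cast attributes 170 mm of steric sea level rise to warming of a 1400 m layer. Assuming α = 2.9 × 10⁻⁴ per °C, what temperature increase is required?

ΔT = Δh/(αH) = 0.17 / (2.9×10⁻⁴ × 1400) ≈ 0.4187 K

0.419 K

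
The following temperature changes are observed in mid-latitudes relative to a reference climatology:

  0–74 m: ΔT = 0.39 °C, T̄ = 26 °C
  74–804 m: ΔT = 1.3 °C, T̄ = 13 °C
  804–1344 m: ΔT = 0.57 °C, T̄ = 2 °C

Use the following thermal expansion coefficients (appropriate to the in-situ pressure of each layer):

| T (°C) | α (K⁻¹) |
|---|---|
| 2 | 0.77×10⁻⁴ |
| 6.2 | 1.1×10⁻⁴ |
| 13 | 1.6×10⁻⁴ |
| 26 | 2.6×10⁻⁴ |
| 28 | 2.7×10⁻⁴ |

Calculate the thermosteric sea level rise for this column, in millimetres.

Layer 1 at 26 °C → α = 2.6×10⁻⁴ K⁻¹
Layer 2 at 13 °C → α = 1.6×10⁻⁴ K⁻¹
Layer 3 at 2 °C → α = 0.77×10⁻⁴ K⁻¹
Layer 1: 0.39 × 74 × 2.6×10⁻⁴ = 0.0075036 m
74–804 m: 1.6×10⁻⁴ × 1.3 × 730 = 0.15184 m
804–1344 m: 0.77×10⁻⁴ × 0.57 × 540 = 0.0237006 m
Δh = 0.0075036 + 0.15184 + 0.0237006 = 0.1830442 m

Δh ≈ 183 mm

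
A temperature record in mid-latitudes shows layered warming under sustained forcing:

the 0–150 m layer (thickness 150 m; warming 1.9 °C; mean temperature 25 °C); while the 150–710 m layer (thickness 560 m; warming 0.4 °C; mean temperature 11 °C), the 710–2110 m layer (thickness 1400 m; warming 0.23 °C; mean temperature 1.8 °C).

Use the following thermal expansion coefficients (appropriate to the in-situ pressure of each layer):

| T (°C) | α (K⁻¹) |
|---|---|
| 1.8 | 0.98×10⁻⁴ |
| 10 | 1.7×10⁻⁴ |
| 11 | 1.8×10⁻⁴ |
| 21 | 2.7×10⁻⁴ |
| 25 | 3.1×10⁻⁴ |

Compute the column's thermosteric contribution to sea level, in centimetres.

Layer 1 at 25 °C → α = 3.1×10⁻⁴ K⁻¹
Layer 2 at 11 °C → α = 1.8×10⁻⁴ K⁻¹
Layer 3 at 1.8 °C → α = 0.98×10⁻⁴ K⁻¹
Layer 1: 1.9 × 3.1×10⁻⁴ × 150 = 0.08835 m
150–710 m: 1.8×10⁻⁴ × 0.4 × 560 = 0.04032 m
Layer 3: 0.98×10⁻⁴ × 1400 × 0.23 = 0.031556 m
Δh = 0.08835 + 0.04032 + 0.031556 = 0.160226 m

Δh ≈ 16 cm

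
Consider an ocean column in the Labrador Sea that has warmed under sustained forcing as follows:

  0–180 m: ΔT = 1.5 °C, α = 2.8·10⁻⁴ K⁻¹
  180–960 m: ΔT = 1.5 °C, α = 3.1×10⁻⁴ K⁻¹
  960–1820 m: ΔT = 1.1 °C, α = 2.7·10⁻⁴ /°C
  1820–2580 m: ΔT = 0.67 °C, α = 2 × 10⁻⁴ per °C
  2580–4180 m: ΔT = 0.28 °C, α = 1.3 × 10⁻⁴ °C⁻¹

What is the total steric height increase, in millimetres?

Δh = 854 mm

1.5 × 180 × 2.8×10⁻⁴ = 0.07560 m
Layer 2: 3.1×10⁻⁴ × 1.5 × 780 = 0.36270 m
960–1820 m: 1.1 × 2.7×10⁻⁴ × 860 = 0.25542 m
0.67 × 2×10⁻⁴ × 760 = 0.10184 m
2580–4180 m: 1.3×10⁻⁴ × 0.28 × 1600 = 0.05824 m
Δh = 0.07560 + 0.36270 + 0.25542 + 0.10184 + 0.05824 = 0.85380 m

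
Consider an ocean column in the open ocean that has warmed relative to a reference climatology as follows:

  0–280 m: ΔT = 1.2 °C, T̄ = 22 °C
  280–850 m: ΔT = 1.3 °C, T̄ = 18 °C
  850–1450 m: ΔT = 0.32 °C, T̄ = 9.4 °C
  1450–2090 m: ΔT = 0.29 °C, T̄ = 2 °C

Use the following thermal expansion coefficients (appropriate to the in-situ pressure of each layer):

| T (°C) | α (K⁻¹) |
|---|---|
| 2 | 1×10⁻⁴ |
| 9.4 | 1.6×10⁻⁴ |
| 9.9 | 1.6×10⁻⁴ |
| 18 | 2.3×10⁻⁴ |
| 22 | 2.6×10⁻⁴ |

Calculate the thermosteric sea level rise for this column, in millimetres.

Layer 1 at 22 °C → α = 2.6×10⁻⁴ K⁻¹
Layer 2 at 18 °C → α = 2.3×10⁻⁴ K⁻¹
Layer 3 at 9.4 °C → α = 1.6×10⁻⁴ K⁻¹
Layer 4 at 2 °C → α = 1×10⁻⁴ K⁻¹
0–280 m: 1.2 × 2.6×10⁻⁴ × 280 = 0.08736 m
570 × 1.3 × 2.3×10⁻⁴ = 0.17043 m
850–1450 m: 1.6×10⁻⁴ × 600 × 0.32 = 0.03072 m
640 × 1×10⁻⁴ × 0.29 = 0.01856 m
Δh = 0.08736 + 0.17043 + 0.03072 + 0.01856 = 0.30707 m

about 310 mm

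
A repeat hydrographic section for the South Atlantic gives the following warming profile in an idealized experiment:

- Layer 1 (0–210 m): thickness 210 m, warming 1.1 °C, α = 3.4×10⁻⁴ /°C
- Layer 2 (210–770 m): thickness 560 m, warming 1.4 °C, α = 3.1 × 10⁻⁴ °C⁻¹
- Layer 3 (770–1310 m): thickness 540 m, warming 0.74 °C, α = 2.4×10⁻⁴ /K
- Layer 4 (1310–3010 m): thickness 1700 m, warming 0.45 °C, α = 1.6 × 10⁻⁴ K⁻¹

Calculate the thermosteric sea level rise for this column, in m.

about 0.540 m

1.1 × 210 × 3.4×10⁻⁴ = 0.07854 m
1.4 × 560 × 3.1×10⁻⁴ = 0.24304 m
2.4×10⁻⁴ × 0.74 × 540 = 0.095904 m
Layer 4: 0.45 × 1700 × 1.6×10⁻⁴ = 0.12240 m
Δh = 0.07854 + 0.24304 + 0.095904 + 0.12240 = 0.539884 m ≈ 0.540 m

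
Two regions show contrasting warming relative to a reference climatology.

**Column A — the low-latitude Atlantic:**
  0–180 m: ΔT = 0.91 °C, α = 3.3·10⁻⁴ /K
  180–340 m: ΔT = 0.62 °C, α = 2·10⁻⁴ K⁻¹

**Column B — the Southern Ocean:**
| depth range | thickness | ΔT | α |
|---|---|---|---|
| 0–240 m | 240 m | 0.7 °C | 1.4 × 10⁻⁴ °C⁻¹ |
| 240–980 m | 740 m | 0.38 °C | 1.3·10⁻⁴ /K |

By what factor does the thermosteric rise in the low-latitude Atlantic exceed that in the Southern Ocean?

A 0–180 m: 180 × 0.91 × 3.3×10⁻⁴ = 0.054054 m
A 2×10⁻⁴ × 0.62 × 160 = 0.01984 m
A total: 0.073894 m
B 0–240 m: 240 × 0.7 × 1.4×10⁻⁴ = 0.02352 m
B 740 × 1.3×10⁻⁴ × 0.38 = 0.036556 m
B total: 0.060076 m
Ratio: 0.073894 / 0.060076 ≈ 1.230

≈ 1.23×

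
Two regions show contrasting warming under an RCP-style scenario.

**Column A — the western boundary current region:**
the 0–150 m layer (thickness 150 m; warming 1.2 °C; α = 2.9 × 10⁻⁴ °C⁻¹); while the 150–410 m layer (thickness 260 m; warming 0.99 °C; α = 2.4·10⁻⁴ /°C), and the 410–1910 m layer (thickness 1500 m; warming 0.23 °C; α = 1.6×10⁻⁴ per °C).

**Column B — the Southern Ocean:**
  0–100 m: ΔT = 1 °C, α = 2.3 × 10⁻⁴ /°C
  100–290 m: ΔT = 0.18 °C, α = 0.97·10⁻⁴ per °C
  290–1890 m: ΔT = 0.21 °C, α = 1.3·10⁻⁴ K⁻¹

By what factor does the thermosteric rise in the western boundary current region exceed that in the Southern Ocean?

2.42

A 1.2 × 150 × 2.9×10⁻⁴ = 0.05220 m
A 150–410 m: 2.4×10⁻⁴ × 260 × 0.99 = 0.061776 m
A 410–1910 m: 1500 × 1.6×10⁻⁴ × 0.23 = 0.05520 m
A total: 0.169176 m
B 0–100 m: 2.3×10⁻⁴ × 1 × 100 = 0.02300 m
B Layer 2: 0.97×10⁻⁴ × 0.18 × 190 = 0.0033174 m
B 0.21 × 1600 × 1.3×10⁻⁴ = 0.04368 m
B total: 0.0699974 m
Ratio: 0.169176 / 0.0699974 ≈ 2.417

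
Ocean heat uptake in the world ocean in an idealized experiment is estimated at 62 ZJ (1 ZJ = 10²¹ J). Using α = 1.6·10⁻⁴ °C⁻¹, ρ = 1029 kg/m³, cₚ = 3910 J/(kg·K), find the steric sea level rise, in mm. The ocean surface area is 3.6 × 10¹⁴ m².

Per unit area: Q = 62×10²¹ / (3.6×10¹⁴) ≈ 1.722×10⁸ J/m²
Δh = αQ/(ρcₚ) = 1.6×10⁻⁴ × 1.722×10⁸ / (1029 × 3910) ≈ 0.006848 m

Δh ≈ 6.8 mm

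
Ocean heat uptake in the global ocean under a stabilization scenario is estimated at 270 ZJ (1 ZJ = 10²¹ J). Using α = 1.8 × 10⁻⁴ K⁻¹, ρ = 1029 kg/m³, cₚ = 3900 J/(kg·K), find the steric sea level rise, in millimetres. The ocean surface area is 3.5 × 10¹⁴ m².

Δh ≈ 34.6 mm

Per unit area: Q = 270×10²¹ / (3.5×10¹⁴) ≈ 7.714×10⁸ J/m²
Δh = αQ/(ρcₚ) = 1.8×10⁻⁴ × 7.714×10⁸ / (1029 × 3900) ≈ 0.03460 m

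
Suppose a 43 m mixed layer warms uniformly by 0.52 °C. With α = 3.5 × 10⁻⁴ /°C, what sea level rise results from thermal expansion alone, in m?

Δh = αΔT·H = 3.5×10⁻⁴ × 0.52 × 43 = 0.007826 m

Δh = 0.00783 m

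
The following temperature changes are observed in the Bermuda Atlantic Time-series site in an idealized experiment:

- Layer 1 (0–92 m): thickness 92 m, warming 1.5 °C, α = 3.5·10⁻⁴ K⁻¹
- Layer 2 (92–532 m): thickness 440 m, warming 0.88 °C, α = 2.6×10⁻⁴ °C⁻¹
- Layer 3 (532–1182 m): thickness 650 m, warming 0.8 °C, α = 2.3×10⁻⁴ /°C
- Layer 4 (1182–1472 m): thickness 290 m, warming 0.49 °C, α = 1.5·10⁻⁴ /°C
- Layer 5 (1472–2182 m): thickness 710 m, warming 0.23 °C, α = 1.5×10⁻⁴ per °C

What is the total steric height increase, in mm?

314 mm

0–92 m: 3.5×10⁻⁴ × 1.5 × 92 = 0.04830 m
0.88 × 2.6×10⁻⁴ × 440 = 0.100672 m
Layer 3: 650 × 0.8 × 2.3×10⁻⁴ = 0.11960 m
0.49 × 1.5×10⁻⁴ × 290 = 0.021315 m
1472–2182 m: 710 × 0.23 × 1.5×10⁻⁴ = 0.024495 m
Δh = 0.04830 + 0.100672 + 0.11960 + 0.021315 + 0.024495 = 0.314382 m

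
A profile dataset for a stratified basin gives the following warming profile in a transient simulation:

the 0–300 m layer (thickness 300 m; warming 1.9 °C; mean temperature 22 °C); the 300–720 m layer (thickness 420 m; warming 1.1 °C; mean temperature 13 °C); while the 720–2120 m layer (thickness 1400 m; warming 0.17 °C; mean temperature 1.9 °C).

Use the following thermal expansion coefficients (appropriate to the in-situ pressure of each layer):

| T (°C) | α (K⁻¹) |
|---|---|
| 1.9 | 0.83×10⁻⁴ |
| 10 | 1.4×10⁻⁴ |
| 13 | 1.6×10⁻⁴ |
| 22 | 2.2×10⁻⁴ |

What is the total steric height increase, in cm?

Layer 1 at 22 °C → α = 2.2×10⁻⁴ K⁻¹
Layer 2 at 13 °C → α = 1.6×10⁻⁴ K⁻¹
Layer 3 at 1.9 °C → α = 0.83×10⁻⁴ K⁻¹
300 × 1.9 × 2.2×10⁻⁴ = 0.12540 m
Layer 2: 420 × 1.1 × 1.6×10⁻⁴ = 0.07392 m
1400 × 0.83×10⁻⁴ × 0.17 = 0.019754 m
Δh = 0.12540 + 0.07392 + 0.019754 = 0.219074 m ≈ 21.9 cm

about 21.9 cm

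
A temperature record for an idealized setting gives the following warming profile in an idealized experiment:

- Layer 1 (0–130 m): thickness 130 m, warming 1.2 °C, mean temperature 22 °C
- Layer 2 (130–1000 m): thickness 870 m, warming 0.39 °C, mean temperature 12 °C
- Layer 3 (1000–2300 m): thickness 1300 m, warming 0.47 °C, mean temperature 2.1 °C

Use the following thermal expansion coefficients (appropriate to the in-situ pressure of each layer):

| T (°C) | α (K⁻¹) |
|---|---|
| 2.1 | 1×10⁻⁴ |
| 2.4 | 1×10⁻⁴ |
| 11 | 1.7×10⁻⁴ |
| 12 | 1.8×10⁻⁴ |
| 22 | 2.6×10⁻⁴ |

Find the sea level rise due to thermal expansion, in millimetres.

Layer 1 at 22 °C → α = 2.6×10⁻⁴ K⁻¹
Layer 2 at 12 °C → α = 1.8×10⁻⁴ K⁻¹
Layer 3 at 2.1 °C → α = 1×10⁻⁴ K⁻¹
1.2 × 130 × 2.6×10⁻⁴ = 0.04056 m
870 × 0.39 × 1.8×10⁻⁴ = 0.061074 m
1300 × 0.47 × 1×10⁻⁴ = 0.06110 m
Δh = 0.04056 + 0.061074 + 0.06110 = 0.162734 m ≈ 160 mm

160 mm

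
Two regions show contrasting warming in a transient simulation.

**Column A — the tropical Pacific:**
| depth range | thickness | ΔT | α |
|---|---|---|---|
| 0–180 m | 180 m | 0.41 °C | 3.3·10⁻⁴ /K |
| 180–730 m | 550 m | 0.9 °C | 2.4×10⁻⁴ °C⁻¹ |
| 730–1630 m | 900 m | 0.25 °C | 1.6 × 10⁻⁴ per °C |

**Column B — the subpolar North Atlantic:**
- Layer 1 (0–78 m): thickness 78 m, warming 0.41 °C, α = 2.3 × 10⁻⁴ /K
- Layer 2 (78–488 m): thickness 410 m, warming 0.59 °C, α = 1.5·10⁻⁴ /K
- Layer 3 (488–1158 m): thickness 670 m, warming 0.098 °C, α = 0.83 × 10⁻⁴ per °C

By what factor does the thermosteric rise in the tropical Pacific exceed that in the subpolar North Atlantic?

≈ 3.65×

A 0–180 m: 0.41 × 180 × 3.3×10⁻⁴ = 0.024354 m
A 180–730 m: 550 × 2.4×10⁻⁴ × 0.9 = 0.11880 m
A Layer 3: 900 × 1.6×10⁻⁴ × 0.25 = 0.03600 m
A total: 0.179154 m
B 2.3×10⁻⁴ × 78 × 0.41 = 0.0073554 m
B 78–488 m: 1.5×10⁻⁴ × 0.59 × 410 = 0.036285 m
B 0.098 × 0.83×10⁻⁴ × 670 = 0.00544978 m
B total: 0.04909018 m
Ratio: 0.179154 / 0.04909018 ≈ 3.649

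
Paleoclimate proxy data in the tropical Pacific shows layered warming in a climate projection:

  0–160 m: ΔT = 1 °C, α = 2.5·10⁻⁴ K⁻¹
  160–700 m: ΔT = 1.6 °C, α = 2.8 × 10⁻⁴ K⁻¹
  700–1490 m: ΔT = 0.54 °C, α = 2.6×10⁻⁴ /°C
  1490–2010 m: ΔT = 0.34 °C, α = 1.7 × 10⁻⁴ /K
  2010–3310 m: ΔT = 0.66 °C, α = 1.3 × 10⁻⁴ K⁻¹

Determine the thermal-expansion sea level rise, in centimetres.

Δh = 53.4 cm

2.5×10⁻⁴ × 1 × 160 = 0.04000 m
Layer 2: 2.8×10⁻⁴ × 1.6 × 540 = 0.24192 m
Layer 3: 2.6×10⁻⁴ × 0.54 × 790 = 0.110916 m
0.34 × 1.7×10⁻⁴ × 520 = 0.030056 m
Layer 5: 1300 × 1.3×10⁻⁴ × 0.66 = 0.11154 m
Δh = 0.04000 + 0.24192 + 0.110916 + 0.030056 + 0.11154 = 0.534432 m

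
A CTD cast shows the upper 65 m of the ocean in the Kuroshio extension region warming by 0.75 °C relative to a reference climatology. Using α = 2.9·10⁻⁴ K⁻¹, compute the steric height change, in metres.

0.0141 m of thermosteric rise

Δh = αΔT·H = 2.9×10⁻⁴ × 0.75 × 65 = 0.0141375 m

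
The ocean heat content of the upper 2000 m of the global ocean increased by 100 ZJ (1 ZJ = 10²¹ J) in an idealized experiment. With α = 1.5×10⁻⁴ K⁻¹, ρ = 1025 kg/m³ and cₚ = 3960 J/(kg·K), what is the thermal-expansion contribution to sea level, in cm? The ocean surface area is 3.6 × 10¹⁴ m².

about 1.0 cm

Per unit area: Q = 100×10²¹ / (3.6×10¹⁴) ≈ 2.778×10⁸ J/m²
Δh = αQ/(ρcₚ) = 1.5×10⁻⁴ × 2.778×10⁸ / (1025 × 3960) ≈ 0.010266 m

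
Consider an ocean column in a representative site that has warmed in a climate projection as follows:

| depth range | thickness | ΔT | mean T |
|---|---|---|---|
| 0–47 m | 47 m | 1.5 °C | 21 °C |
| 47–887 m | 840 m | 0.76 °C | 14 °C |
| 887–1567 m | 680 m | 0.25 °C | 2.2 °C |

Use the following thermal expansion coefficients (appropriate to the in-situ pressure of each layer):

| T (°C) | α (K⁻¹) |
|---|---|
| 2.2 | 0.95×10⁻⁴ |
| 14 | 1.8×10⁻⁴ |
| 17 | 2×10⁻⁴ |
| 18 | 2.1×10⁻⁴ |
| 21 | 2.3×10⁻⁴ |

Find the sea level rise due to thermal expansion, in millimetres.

150 mm

Layer 1 at 21 °C → α = 2.3×10⁻⁴ K⁻¹
Layer 2 at 14 °C → α = 1.8×10⁻⁴ K⁻¹
Layer 3 at 2.2 °C → α = 0.95×10⁻⁴ K⁻¹
0–47 m: 47 × 2.3×10⁻⁴ × 1.5 = 0.016215 m
47–887 m: 0.76 × 1.8×10⁻⁴ × 840 = 0.114912 m
680 × 0.95×10⁻⁴ × 0.25 = 0.01615 m
Δh = 0.016215 + 0.114912 + 0.01615 = 0.147277 m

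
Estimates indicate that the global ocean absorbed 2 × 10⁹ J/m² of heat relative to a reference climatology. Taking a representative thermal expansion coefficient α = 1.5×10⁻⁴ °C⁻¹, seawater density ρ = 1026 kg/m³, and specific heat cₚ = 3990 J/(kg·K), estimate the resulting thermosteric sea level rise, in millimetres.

Δh = αQ/(ρcₚ) = 1.5×10⁻⁴ × 2×10⁹ / (1026 × 3990) ≈ 0.073283 m

73.3 mm of thermosteric rise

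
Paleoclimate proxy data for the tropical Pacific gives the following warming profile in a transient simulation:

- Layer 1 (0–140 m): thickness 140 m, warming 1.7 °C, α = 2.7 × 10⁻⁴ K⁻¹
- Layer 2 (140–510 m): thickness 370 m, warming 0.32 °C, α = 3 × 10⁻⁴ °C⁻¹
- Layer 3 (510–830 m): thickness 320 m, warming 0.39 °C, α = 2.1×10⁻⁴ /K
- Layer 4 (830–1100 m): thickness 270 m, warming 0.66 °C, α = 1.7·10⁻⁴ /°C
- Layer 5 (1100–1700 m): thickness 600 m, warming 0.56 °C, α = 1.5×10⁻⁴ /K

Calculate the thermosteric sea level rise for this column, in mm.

Δh = 207 mm

2.7×10⁻⁴ × 1.7 × 140 = 0.06426 m
0.32 × 370 × 3×10⁻⁴ = 0.03552 m
0.39 × 2.1×10⁻⁴ × 320 = 0.026208 m
Layer 4: 270 × 1.7×10⁻⁴ × 0.66 = 0.030294 m
1.5×10⁻⁴ × 0.56 × 600 = 0.05040 m
Δh = 0.06426 + 0.03552 + 0.026208 + 0.030294 + 0.05040 = 0.206682 m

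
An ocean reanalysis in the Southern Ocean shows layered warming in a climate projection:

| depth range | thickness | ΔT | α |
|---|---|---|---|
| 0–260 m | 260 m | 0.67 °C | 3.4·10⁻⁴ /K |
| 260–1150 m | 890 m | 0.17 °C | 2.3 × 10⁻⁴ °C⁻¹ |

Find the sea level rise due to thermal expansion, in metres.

Δh ≈ 0.0940 m

Layer 1: 260 × 0.67 × 3.4×10⁻⁴ = 0.059228 m
260–1150 m: 0.17 × 2.3×10⁻⁴ × 890 = 0.034799 m
Δh = 0.059228 + 0.034799 = 0.094027 m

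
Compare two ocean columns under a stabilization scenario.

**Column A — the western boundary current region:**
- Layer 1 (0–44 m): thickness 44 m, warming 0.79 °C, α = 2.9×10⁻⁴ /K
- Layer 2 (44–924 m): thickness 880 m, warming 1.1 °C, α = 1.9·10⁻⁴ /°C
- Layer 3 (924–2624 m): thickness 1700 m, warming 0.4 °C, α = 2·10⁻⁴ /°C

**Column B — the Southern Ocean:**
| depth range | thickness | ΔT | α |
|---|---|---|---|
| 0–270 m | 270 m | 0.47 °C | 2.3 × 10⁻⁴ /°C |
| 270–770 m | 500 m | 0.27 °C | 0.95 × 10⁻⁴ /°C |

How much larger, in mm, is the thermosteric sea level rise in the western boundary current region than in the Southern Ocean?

A 0–44 m: 0.79 × 2.9×10⁻⁴ × 44 = 0.0100804 m
A Layer 2: 880 × 1.1 × 1.9×10⁻⁴ = 0.18392 m
A 2×10⁻⁴ × 1700 × 0.4 = 0.13600 m
A total: 0.3300004 m
B 0–270 m: 2.3×10⁻⁴ × 270 × 0.47 = 0.029187 m
B Layer 2: 0.27 × 500 × 0.95×10⁻⁴ = 0.012825 m
B total: 0.042012 m
Difference: 0.3300004 − 0.042012 = 0.2879884 m

290 mm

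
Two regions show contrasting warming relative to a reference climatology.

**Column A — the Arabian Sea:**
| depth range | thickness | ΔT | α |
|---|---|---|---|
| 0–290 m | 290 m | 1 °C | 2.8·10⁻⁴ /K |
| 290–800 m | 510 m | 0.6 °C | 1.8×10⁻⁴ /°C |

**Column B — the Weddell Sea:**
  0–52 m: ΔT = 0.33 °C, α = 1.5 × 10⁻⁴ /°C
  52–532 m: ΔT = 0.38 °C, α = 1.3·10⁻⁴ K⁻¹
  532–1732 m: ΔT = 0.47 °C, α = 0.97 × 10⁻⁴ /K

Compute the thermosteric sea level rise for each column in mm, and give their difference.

A: 136 mm; B: 81.0 mm; difference 55.3 mm

A 0–290 m: 1 × 290 × 2.8×10⁻⁴ = 0.08120 m
A Layer 2: 510 × 1.8×10⁻⁴ × 0.6 = 0.05508 m
A total: 0.13628 m
B 0–52 m: 1.5×10⁻⁴ × 52 × 0.33 = 0.002574 m
B 52–532 m: 480 × 1.3×10⁻⁴ × 0.38 = 0.023712 m
B 532–1732 m: 0.47 × 1200 × 0.97×10⁻⁴ = 0.054708 m
B total: 0.080994 m
Difference: 0.13628 − 0.080994 = 0.055286 m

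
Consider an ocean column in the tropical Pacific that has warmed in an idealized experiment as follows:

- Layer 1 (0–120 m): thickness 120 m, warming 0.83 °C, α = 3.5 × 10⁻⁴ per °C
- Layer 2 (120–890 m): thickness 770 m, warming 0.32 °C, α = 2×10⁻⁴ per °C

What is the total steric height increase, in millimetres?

Δh ≈ 84.1 mm

120 × 0.83 × 3.5×10⁻⁴ = 0.03486 m
Layer 2: 2×10⁻⁴ × 770 × 0.32 = 0.04928 m
Δh = 0.03486 + 0.04928 = 0.08414 m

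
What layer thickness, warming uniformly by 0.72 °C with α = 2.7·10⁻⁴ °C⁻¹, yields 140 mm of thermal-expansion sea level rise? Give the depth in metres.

H = Δh/(αΔT) = 0.14 / (2.7×10⁻⁴ × 0.72) ≈ 720.2 m

H ≈ 720 m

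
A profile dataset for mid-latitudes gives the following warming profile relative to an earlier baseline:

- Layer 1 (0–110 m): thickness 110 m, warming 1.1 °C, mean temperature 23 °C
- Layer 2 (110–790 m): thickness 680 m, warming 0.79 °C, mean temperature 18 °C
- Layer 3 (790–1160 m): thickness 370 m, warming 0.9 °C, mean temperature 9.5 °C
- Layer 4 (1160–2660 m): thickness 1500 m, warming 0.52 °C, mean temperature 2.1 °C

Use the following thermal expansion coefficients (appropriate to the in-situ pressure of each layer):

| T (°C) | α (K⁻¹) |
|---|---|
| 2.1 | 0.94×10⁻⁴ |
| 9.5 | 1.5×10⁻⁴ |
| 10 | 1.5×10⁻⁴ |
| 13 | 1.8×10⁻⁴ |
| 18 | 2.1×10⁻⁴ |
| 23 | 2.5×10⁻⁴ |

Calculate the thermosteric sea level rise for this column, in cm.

Layer 1 at 23 °C → α = 2.5×10⁻⁴ K⁻¹
Layer 2 at 18 °C → α = 2.1×10⁻⁴ K⁻¹
Layer 3 at 9.5 °C → α = 1.5×10⁻⁴ K⁻¹
Layer 4 at 2.1 °C → α = 0.94×10⁻⁴ K⁻¹
0–110 m: 110 × 2.5×10⁻⁴ × 1.1 = 0.03025 m
110–790 m: 0.79 × 680 × 2.1×10⁻⁴ = 0.112812 m
Layer 3: 1.5×10⁻⁴ × 370 × 0.9 = 0.04995 m
0.52 × 0.94×10⁻⁴ × 1500 = 0.07332 m
Δh = 0.03025 + 0.112812 + 0.04995 + 0.07332 = 0.266332 m

about 26.6 cm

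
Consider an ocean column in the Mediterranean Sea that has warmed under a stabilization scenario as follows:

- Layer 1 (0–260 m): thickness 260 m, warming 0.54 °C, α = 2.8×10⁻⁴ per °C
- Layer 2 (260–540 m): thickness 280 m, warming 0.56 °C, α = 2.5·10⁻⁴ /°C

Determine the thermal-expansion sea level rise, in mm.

2.8×10⁻⁴ × 0.54 × 260 = 0.039312 m
0.56 × 2.5×10⁻⁴ × 280 = 0.03920 m
Δh = 0.039312 + 0.03920 = 0.078512 m

79 mm of thermosteric rise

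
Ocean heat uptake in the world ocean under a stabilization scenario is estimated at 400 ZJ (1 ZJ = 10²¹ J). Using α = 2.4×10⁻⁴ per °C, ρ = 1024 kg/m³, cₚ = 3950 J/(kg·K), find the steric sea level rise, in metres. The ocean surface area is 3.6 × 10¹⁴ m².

Per unit area: Q = 400×10²¹ / (3.6×10¹⁴) ≈ 1.111×10⁹ J/m²
Δh = αQ/(ρcₚ) = 2.4×10⁻⁴ × 1.111×10⁹ / (1024 × 3950) ≈ 0.065922 m

0.0659 m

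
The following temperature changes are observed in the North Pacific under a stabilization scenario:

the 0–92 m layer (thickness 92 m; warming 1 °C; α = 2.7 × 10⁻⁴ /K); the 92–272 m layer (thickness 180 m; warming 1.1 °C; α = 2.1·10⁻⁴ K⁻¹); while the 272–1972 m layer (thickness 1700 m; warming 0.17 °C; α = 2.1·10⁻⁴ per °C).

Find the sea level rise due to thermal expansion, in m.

1 × 2.7×10⁻⁴ × 92 = 0.02484 m
92–272 m: 1.1 × 180 × 2.1×10⁻⁴ = 0.04158 m
272–1972 m: 1700 × 2.1×10⁻⁴ × 0.17 = 0.06069 m
Δh = 0.02484 + 0.04158 + 0.06069 = 0.12711 m

0.13 m of thermosteric rise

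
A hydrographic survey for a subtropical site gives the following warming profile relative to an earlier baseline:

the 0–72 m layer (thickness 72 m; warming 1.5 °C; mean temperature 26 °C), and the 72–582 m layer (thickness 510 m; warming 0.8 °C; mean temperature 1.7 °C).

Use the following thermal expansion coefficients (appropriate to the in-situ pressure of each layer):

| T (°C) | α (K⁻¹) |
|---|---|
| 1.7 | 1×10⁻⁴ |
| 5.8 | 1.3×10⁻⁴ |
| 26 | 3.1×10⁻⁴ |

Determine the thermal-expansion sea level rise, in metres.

0.0743 m of thermosteric rise

Layer 1 at 26 °C → α = 3.1×10⁻⁴ K⁻¹
Layer 2 at 1.7 °C → α = 1×10⁻⁴ K⁻¹
Layer 1: 1.5 × 3.1×10⁻⁴ × 72 = 0.03348 m
Layer 2: 1×10⁻⁴ × 510 × 0.8 = 0.04080 m
Δh = 0.03348 + 0.04080 = 0.07428 m ≈ 0.0743 m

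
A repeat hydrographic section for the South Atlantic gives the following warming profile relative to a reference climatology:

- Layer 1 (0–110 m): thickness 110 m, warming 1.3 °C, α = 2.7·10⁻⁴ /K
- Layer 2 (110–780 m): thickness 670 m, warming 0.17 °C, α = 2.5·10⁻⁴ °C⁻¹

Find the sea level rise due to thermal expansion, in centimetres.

Δh ≈ 6.71 cm

0–110 m: 1.3 × 2.7×10⁻⁴ × 110 = 0.03861 m
2.5×10⁻⁴ × 670 × 0.17 = 0.028475 m
Δh = 0.03861 + 0.028475 = 0.067085 m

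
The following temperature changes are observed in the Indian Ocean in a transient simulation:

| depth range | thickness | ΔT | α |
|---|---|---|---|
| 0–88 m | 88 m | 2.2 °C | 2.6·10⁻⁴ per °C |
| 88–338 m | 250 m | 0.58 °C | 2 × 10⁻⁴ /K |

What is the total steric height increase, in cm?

2.6×10⁻⁴ × 88 × 2.2 = 0.050336 m
88–338 m: 2×10⁻⁴ × 0.58 × 250 = 0.02900 m
Δh = 0.050336 + 0.02900 = 0.079336 m

Δh = 7.93 cm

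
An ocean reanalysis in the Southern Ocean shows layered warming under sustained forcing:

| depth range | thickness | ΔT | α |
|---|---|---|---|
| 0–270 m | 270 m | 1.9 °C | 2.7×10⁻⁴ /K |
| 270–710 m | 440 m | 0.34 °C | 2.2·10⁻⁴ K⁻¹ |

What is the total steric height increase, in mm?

0–270 m: 1.9 × 270 × 2.7×10⁻⁴ = 0.13851 m
Layer 2: 0.34 × 440 × 2.2×10⁻⁴ = 0.032912 m
Δh = 0.13851 + 0.032912 = 0.171422 m ≈ 171 mm

171 mm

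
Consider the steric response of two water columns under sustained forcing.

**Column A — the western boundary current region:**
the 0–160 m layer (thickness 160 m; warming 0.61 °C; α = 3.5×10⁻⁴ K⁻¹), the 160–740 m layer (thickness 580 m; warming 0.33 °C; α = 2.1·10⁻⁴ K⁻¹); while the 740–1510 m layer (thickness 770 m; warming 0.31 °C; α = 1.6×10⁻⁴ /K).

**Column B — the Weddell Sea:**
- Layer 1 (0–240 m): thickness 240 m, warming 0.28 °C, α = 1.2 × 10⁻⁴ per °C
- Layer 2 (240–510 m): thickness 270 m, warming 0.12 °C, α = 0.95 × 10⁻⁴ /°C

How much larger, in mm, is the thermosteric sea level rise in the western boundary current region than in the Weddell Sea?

A 0.61 × 3.5×10⁻⁴ × 160 = 0.03416 m
A 160–740 m: 0.33 × 580 × 2.1×10⁻⁴ = 0.040194 m
A 740–1510 m: 1.6×10⁻⁴ × 0.31 × 770 = 0.038192 m
A total: 0.112546 m
B 0–240 m: 240 × 1.2×10⁻⁴ × 0.28 = 0.008064 m
B Layer 2: 270 × 0.12 × 0.95×10⁻⁴ = 0.003078 m
B total: 0.011142 m
Difference: 0.112546 − 0.011142 = 0.101404 m

100 mm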